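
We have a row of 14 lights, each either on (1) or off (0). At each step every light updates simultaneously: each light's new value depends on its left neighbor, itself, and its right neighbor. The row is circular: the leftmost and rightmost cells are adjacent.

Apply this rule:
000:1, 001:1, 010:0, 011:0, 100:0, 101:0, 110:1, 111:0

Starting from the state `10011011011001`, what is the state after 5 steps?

10101001001010
00000010010000
11111100100111
00000101001000
11111000010011

11111000010011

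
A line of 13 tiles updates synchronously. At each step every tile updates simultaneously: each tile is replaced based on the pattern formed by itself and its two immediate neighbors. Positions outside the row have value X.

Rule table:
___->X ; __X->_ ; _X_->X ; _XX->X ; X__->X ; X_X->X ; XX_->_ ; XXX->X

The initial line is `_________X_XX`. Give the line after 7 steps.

step 1: XXXXXXXX_XXXX
step 2: XXXXXXX_XXXXX
step 3: XXXXXX_XXXXXX
step 4: XXXXX_XXXXXXX
step 5: XXXX_XXXXXXXX
step 6: XXX_XXXXXXXXX
step 7: XX_XXXXXXXXXX

XX_XXXXXXXXXX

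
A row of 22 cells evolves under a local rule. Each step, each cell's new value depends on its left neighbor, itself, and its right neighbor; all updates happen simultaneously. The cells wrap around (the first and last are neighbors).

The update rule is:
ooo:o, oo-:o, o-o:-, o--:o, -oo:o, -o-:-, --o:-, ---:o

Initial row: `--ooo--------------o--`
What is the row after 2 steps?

o-ooooooooooooooooo-oo

step 1: o-oooooooooooooooo--oo
step 2: o-ooooooooooooooooo-oo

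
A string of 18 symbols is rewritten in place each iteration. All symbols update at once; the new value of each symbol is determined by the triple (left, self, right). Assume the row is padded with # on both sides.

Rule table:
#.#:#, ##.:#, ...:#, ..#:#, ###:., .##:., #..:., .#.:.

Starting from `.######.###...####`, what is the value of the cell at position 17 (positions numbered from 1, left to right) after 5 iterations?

.

iteration 1: #.....##..#.##....
iteration 2: #.####.#.#.#.#.###
iteration 3: ##...##.#.#.#.#...
iteration 4: .#.##.##.#.#.#..##
iteration 5: #.#.##.##.#.#..#..
position 17 holds .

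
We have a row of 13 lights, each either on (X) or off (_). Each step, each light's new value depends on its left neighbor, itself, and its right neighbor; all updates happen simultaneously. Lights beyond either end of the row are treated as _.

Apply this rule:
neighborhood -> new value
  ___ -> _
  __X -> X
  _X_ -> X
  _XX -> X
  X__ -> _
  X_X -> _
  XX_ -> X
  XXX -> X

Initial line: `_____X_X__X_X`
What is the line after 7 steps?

XXXXXX_X_XX_X

____XX_X_XX_X
___XXX_X_XX_X
__XXXX_X_XX_X
_XXXXX_X_XX_X
XXXXXX_X_XX_X
XXXXXX_X_XX_X  (fixed point — unchanged through step 7)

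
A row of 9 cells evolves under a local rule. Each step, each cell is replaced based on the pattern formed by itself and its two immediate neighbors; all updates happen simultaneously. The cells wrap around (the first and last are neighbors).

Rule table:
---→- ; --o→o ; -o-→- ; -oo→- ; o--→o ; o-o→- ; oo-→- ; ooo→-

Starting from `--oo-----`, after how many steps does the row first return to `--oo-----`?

-o--o----
o-oo-o---
------o-o
o----o---
-o--o-o-o
--oo-----

6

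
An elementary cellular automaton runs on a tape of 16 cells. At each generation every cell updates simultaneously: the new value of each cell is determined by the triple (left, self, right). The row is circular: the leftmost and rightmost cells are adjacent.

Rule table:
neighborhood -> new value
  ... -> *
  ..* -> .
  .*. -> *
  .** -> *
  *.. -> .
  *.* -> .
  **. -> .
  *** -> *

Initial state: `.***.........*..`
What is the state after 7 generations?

.*.*.*...*.*.*.*

.**..*******.*.*
.*...******..*.*
.*.*.*****...*.*
.*.*.****..*.*.*
.*.*.***...*.*.*
.*.*.**..*.*.*.*
.*.*.*...*.*.*.*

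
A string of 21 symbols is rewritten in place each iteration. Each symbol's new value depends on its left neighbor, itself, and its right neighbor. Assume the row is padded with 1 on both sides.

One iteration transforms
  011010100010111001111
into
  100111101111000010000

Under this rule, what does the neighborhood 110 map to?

0

At position 2 the neighborhood is 110; the next row has 0 there.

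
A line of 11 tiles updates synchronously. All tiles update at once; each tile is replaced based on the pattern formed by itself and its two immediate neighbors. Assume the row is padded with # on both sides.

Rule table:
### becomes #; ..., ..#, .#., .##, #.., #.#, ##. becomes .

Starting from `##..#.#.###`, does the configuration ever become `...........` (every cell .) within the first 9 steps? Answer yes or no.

yes

#........##
..........#
...........
all cells are . at step 3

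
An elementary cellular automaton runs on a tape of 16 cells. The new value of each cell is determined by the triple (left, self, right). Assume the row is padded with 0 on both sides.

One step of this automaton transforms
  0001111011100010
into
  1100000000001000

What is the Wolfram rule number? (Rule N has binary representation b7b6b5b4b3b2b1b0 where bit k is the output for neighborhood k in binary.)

position 4: 111 → 0  (bit 7 = 0)
position 6: 110 → 0  (bit 6 = 0)
position 7: 101 → 0  (bit 5 = 0)
position 11: 100 → 0  (bit 4 = 0)
position 3: 011 → 0  (bit 3 = 0)
position 14: 010 → 0  (bit 2 = 0)
position 2: 001 → 0  (bit 1 = 0)
position 0: 000 → 1  (bit 0 = 1)
bits b7..b0 = 00000001 = 1

1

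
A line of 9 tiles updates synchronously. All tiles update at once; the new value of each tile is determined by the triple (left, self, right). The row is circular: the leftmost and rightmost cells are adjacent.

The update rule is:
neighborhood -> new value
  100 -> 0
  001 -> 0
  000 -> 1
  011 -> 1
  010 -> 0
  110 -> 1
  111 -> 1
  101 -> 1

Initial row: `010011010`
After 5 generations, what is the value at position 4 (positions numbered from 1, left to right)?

000011100
111011101
111111111
111111111  (fixed point — unchanged through generation 5)
position 4 holds 1

1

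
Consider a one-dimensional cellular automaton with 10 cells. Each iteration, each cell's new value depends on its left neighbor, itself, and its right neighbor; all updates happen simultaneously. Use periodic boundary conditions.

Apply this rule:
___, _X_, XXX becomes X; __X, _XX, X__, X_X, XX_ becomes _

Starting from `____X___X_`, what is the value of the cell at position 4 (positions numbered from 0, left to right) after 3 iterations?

XXX_X_X_X_
_X__X_X_X_
_X__X_X_X_
position 4 holds X

X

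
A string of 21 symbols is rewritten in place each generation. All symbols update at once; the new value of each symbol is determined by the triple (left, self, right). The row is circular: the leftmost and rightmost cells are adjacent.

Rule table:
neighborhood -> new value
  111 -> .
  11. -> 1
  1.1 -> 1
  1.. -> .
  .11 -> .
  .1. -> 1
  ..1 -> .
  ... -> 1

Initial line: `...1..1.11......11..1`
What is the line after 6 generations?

.1.1..11.1.1111..1..1
1111...1111...1..1..1
...1.1....1.1.1..1...
11.111.11.11111..1.11
.11..11.11....1..11..
..1...11.1.11.1...1.1

..1...11.1.11.1...1.1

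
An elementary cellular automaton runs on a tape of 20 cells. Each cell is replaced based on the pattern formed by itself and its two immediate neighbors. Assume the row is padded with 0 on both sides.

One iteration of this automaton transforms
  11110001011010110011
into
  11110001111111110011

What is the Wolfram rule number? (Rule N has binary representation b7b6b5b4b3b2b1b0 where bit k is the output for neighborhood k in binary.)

position 1: 111 → 1  (bit 7 = 1)
position 3: 110 → 1  (bit 6 = 1)
position 8: 101 → 1  (bit 5 = 1)
position 4: 100 → 0  (bit 4 = 0)
position 0: 011 → 1  (bit 3 = 1)
position 7: 010 → 1  (bit 2 = 1)
position 6: 001 → 0  (bit 1 = 0)
position 5: 000 → 0  (bit 0 = 0)
bits b7..b0 = 11101100 = 236

236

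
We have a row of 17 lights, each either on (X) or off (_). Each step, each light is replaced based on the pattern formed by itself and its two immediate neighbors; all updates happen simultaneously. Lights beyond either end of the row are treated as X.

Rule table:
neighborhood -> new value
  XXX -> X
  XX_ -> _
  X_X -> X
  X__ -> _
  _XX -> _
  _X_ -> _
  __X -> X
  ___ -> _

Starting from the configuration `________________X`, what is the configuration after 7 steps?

_________X_X_X_X_

_______________X_
______________X_X
_____________X_X_
____________X_X_X
___________X_X_X_
__________X_X_X_X
_________X_X_X_X_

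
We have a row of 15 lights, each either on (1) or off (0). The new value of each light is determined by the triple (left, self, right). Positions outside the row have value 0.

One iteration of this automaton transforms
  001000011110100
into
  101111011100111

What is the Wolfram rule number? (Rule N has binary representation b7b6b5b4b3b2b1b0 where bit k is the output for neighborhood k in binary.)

position 8: 111 → 1  (bit 7 = 1)
position 10: 110 → 0  (bit 6 = 0)
position 11: 101 → 0  (bit 5 = 0)
position 3: 100 → 1  (bit 4 = 1)
position 7: 011 → 1  (bit 3 = 1)
position 2: 010 → 1  (bit 2 = 1)
position 1: 001 → 0  (bit 1 = 0)
position 0: 000 → 1  (bit 0 = 1)
bits b7..b0 = 10011101 = 157

157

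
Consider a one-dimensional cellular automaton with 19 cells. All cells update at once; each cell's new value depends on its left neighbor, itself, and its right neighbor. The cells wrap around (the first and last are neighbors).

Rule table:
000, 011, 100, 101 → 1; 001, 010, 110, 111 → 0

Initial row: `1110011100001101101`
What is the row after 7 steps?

1010101001011011010

0001010011101011011
1100101010010110110
1010010101001101101
0101001010101011011
1010100101010110110
0101010010101101101
1010101001011011010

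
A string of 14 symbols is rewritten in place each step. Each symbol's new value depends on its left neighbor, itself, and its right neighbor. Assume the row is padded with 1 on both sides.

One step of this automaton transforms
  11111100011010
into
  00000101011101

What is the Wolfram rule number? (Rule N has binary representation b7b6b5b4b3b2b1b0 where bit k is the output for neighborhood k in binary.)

105

position 0: 111 → 0  (bit 7 = 0)
position 5: 110 → 1  (bit 6 = 1)
position 11: 101 → 1  (bit 5 = 1)
position 6: 100 → 0  (bit 4 = 0)
position 9: 011 → 1  (bit 3 = 1)
position 12: 010 → 0  (bit 2 = 0)
position 8: 001 → 0  (bit 1 = 0)
position 7: 000 → 1  (bit 0 = 1)
bits b7..b0 = 01101001 = 105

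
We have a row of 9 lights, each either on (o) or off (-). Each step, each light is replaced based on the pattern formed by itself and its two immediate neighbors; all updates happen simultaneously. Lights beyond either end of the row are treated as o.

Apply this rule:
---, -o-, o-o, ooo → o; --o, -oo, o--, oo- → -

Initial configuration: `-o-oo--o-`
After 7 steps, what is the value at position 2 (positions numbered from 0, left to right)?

ooo----oo
oo--oo--o
o--------
--oooooo-
---oooo-o
-o--oo-o-
oo----ooo
position 2 holds -

-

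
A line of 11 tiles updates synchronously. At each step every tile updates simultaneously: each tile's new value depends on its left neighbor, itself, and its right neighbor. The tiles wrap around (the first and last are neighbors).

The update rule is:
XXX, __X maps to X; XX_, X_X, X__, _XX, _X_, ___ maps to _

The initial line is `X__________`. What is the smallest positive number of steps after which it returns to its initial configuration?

11

__________X
_________X_
________X__
_______X___
______X____
_____X_____
____X______
___X_______
__X________
_X_________
X__________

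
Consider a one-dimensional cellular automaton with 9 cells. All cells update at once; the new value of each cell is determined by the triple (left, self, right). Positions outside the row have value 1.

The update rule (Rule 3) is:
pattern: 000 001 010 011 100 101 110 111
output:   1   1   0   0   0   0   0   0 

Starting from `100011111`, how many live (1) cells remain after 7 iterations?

2

001100000
010001111
000110000
011000111
000011000
011100011
000001100
count of 1: 2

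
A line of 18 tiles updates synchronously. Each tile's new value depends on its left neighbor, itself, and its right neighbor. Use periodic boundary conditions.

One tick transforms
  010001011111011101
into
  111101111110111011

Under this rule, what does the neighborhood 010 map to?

1

At position 1 the neighborhood is 010; the next row has 1 there.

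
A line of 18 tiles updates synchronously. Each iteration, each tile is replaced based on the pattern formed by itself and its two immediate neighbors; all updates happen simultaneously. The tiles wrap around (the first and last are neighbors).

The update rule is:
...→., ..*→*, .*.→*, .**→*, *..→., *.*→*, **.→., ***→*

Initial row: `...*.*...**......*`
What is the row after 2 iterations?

..****..**......**
.****..**......**.

.****..**......**.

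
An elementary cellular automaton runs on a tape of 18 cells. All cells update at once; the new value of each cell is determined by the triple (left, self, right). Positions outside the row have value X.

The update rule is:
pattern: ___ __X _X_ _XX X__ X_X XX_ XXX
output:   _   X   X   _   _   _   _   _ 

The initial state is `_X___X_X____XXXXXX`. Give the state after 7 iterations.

_X_X_X_X____X___X_

_X__XX_X___X______
_X_X___X__XX_____X
_X_X__XX_X______X_
_X_X_X___X_____XX_
_X_X_X__XX____X___
_X_X_X_X_____XX__X
_X_X_X_X____X___X_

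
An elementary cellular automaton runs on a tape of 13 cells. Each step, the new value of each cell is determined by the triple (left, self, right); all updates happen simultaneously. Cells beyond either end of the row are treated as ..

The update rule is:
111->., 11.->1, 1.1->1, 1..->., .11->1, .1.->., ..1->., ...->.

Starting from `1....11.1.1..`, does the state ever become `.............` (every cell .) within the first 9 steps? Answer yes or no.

yes

.....111.1...
.....1.11....
......111....
......1.1....
.......1.....
.............
all cells are . at step 6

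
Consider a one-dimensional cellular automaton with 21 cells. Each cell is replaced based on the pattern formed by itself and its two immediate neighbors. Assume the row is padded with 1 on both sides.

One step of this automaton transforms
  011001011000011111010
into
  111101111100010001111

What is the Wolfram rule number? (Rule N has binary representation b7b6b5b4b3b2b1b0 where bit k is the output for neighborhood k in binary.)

position 14: 111 → 0  (bit 7 = 0)
position 2: 110 → 1  (bit 6 = 1)
position 0: 101 → 1  (bit 5 = 1)
position 3: 100 → 1  (bit 4 = 1)
position 1: 011 → 1  (bit 3 = 1)
position 5: 010 → 1  (bit 2 = 1)
position 4: 001 → 0  (bit 1 = 0)
position 10: 000 → 0  (bit 0 = 0)
bits b7..b0 = 01111100 = 124

124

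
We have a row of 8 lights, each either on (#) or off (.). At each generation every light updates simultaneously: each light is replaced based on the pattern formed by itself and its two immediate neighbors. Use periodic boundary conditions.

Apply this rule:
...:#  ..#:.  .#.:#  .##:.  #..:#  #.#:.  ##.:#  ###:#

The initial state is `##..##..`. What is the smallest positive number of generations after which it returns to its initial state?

.##..##.
..##..##
#..##..#
##..##..

4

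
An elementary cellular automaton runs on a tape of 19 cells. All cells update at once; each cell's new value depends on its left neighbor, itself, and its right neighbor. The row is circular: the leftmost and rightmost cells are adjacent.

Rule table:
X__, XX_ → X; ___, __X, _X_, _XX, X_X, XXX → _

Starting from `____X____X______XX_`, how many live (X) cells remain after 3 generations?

generation 1: _____X____X______XX
generation 2: X_____X____X______X
generation 3: XX_____X____X______
count of X: 4

4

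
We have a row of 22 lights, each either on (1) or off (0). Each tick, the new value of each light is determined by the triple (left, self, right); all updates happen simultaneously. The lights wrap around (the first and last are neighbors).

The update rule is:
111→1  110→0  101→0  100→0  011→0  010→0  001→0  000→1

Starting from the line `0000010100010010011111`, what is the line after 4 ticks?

0011100000000110011100

0111000001000000001110
0010011100011111100100
1000001001001111000001
0011100000000110011100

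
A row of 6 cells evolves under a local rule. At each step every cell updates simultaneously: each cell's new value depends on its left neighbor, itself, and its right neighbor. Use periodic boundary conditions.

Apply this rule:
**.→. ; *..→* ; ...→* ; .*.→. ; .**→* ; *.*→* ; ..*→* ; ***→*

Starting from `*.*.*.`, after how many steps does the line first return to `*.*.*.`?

2

step 1: .*.*.*
step 2: *.*.*.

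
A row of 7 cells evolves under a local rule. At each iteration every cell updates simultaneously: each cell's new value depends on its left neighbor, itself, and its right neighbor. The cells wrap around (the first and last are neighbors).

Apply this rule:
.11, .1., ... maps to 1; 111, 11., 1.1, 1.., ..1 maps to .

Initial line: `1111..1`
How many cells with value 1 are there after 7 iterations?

......1
.1111.1
.1....1
.1.11.1
.1.1..1
.1.1..1  (fixed point — unchanged through iteration 7)
count of 1: 3

3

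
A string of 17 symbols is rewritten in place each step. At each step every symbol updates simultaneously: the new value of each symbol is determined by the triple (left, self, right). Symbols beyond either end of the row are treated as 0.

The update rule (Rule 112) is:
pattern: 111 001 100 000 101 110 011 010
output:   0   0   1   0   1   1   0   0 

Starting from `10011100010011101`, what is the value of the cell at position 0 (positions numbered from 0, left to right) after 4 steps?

0

step 1: 01000110001000110
step 2: 00100011000100011
step 3: 00010001100010001
step 4: 00001000110001000
position 0 holds 0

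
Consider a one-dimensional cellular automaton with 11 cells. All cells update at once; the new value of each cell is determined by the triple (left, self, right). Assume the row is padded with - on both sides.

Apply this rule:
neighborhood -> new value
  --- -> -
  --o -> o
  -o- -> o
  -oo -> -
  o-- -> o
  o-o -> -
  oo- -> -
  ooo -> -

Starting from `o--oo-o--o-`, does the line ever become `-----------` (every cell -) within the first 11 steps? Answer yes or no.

ooo---ooooo
---o-o-----
--oo-oo----
-o-----o---
ooo---ooo--
---o-o---o-
--oo-oo-ooo
-o---------
ooo--------
---o-------
--ooo------
step 11 is --ooo------, still not uniform -

no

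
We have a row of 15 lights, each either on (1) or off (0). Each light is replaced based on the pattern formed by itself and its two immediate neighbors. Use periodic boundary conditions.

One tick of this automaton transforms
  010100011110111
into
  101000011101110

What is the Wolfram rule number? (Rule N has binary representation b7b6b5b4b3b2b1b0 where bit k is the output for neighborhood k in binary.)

position 8: 111 → 1  (bit 7 = 1)
position 10: 110 → 0  (bit 6 = 0)
position 0: 101 → 1  (bit 5 = 1)
position 4: 100 → 0  (bit 4 = 0)
position 7: 011 → 1  (bit 3 = 1)
position 1: 010 → 0  (bit 2 = 0)
position 6: 001 → 0  (bit 1 = 0)
position 5: 000 → 0  (bit 0 = 0)
bits b7..b0 = 10101000 = 168

168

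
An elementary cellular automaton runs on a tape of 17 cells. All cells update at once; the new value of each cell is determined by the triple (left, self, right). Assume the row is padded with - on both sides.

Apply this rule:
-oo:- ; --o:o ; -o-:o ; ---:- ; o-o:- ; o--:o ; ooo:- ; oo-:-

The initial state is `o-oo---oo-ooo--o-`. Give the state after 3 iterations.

o---o-o------oooo
oo-oo-oo----o----
--------o--ooo---

--------o--ooo---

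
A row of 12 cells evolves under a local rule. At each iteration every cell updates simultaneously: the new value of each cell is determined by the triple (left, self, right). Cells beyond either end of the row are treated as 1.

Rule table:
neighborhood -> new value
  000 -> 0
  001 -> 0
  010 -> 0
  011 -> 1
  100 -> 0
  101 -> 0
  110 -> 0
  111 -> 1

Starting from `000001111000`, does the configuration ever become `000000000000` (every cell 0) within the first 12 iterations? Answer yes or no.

yes

000001110000
000001100000
000001000000
000000000000
all cells are 0 at iteration 4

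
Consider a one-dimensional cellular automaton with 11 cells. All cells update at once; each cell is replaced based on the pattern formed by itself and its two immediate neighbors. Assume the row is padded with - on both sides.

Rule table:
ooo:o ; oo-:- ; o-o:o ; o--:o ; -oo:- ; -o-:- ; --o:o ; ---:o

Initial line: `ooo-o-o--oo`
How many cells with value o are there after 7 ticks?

-o-o-o-oo--
o-o-o-o--oo
-o-o-o-oo--  (repeats tick 1; period 2)
tick 7: -o-o-o-oo--
count of o: 5

5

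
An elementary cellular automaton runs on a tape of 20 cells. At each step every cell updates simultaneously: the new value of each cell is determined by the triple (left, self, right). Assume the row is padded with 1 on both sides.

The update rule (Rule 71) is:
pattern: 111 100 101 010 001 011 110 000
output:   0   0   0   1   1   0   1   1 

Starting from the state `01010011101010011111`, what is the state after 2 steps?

step 1: 01010100101010100000
step 2: 01010101101010101111

01010101101010101111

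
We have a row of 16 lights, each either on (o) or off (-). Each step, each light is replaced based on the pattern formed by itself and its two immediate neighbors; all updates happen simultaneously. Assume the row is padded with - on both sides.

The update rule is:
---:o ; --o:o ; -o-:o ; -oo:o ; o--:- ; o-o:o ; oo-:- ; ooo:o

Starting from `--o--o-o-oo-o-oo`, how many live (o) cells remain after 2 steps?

12

ooo-oooooo-oooo-
oo-oooooo-oooo--
count of o: 12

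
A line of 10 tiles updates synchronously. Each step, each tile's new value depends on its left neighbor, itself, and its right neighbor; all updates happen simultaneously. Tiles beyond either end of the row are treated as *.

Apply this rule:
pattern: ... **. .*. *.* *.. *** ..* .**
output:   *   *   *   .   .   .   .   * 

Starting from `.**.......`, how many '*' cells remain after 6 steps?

5

.**.*****.
.**.*...*.
.**.*.*.*.
.**.*.*.*.  (fixed point — unchanged through step 6)
count of *: 5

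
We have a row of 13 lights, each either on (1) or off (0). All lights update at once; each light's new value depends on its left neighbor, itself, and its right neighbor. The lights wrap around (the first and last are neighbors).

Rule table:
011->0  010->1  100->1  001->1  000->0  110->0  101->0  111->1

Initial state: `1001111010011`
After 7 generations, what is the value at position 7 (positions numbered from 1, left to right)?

0110110011101
0000001101001
1000010001111
0100111010111
0111010010010
1010011111111
0011101111111
position 7 holds 1

1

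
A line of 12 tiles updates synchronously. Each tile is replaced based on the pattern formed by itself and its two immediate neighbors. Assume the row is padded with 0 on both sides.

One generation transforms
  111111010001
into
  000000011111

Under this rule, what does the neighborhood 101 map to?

At position 6 the neighborhood is 101; the next row has 0 there.

0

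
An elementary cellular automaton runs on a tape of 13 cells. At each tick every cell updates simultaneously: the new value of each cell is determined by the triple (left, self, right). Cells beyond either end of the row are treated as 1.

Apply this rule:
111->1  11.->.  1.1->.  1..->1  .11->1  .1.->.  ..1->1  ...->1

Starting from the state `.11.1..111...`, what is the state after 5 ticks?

.1...1111.111
..111111..111
1111111.11111
111111..11111
11111.1111111

11111.1111111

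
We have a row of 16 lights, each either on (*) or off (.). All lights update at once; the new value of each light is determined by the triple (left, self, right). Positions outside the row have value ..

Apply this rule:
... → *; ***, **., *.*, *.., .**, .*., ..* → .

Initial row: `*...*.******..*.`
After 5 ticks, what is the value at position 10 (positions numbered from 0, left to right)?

tick 1: ..*.............
tick 2: *...************
tick 3: ..*.............  (repeats tick 1; period 2)
tick 5: ..*.............
position 10 holds .

.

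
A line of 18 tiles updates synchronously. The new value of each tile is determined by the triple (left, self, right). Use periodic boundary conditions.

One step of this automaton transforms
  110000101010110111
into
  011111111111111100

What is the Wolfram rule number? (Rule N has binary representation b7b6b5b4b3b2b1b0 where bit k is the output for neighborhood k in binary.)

127

position 0: 111 → 0  (bit 7 = 0)
position 1: 110 → 1  (bit 6 = 1)
position 7: 101 → 1  (bit 5 = 1)
position 2: 100 → 1  (bit 4 = 1)
position 12: 011 → 1  (bit 3 = 1)
position 6: 010 → 1  (bit 2 = 1)
position 5: 001 → 1  (bit 1 = 1)
position 3: 000 → 1  (bit 0 = 1)
bits b7..b0 = 01111111 = 127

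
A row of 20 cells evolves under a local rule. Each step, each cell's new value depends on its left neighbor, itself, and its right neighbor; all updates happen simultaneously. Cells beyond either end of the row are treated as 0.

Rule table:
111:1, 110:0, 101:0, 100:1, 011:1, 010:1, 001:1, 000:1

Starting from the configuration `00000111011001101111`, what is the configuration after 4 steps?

11111110010111001110
11111101110110111101
11111001100100111001
11110111011111110111

11110111011111110111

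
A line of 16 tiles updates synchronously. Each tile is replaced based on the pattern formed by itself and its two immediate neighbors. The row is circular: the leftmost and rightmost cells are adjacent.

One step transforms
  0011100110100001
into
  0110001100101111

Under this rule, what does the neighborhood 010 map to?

At position 10 the neighborhood is 010; the next row has 1 there.

1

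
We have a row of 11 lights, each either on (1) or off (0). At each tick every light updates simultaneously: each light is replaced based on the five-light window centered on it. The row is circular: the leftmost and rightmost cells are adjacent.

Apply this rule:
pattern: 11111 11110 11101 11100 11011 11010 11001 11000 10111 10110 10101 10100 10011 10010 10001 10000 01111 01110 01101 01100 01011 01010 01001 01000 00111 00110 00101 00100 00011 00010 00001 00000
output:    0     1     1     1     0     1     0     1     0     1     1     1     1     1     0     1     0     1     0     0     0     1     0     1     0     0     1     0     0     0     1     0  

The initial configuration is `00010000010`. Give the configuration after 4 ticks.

11001101001
11010011010
10110100110
10101101001

10101101001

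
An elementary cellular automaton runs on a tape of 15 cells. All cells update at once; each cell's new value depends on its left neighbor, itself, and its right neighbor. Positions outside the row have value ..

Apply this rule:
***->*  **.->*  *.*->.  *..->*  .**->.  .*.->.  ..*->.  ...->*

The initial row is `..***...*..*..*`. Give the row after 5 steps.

*..****..*..*..
.*..****..*..**
..*..****..*..*
*..*..****..*..
.*..*..****..**

.*..*..****..**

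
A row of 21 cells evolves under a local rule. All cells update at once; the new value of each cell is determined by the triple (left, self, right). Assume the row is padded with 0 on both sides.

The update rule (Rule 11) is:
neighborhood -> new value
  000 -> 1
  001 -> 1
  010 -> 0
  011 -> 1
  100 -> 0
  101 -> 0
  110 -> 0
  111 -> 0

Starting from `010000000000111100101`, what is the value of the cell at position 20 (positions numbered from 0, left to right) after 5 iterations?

100111111111100001000
001100000000001110011
111001111111111000110
100011000000000011100
001110011111111110001
position 20 holds 1

1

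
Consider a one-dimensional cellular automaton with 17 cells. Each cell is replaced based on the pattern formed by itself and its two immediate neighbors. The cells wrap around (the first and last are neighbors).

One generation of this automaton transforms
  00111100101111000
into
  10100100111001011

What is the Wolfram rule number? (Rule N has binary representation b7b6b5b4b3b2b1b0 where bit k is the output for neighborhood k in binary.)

position 3: 111 → 0  (bit 7 = 0)
position 5: 110 → 1  (bit 6 = 1)
position 9: 101 → 1  (bit 5 = 1)
position 6: 100 → 0  (bit 4 = 0)
position 2: 011 → 1  (bit 3 = 1)
position 8: 010 → 1  (bit 2 = 1)
position 1: 001 → 0  (bit 1 = 0)
position 0: 000 → 1  (bit 0 = 1)
bits b7..b0 = 01101101 = 109

109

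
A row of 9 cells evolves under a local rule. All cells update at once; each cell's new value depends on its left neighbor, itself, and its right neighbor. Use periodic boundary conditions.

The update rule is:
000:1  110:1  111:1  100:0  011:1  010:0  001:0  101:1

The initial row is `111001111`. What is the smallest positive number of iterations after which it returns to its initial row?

1

iteration 1: 111001111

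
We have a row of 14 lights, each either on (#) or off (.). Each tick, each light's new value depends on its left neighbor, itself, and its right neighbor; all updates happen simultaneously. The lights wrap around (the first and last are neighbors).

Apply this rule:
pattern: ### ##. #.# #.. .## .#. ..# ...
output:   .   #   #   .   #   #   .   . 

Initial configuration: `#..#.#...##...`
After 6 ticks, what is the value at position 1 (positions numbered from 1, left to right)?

#..###...##...
#..#.#...##...  (repeats tick 0; period 2)
tick 6: #..#.#...##...
position 1 holds #

#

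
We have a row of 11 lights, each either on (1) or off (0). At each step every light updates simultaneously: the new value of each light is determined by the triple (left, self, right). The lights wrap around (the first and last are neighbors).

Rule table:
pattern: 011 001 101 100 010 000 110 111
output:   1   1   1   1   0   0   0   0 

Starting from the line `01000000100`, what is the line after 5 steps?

10100001010
01010010101
10101101010
01011010101
10110101010

10110101010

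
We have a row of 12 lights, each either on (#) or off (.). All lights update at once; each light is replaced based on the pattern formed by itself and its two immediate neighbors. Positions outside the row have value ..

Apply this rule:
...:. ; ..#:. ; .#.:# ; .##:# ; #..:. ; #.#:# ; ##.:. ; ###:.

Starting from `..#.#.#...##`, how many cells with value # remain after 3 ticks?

..#####...#.
..#.......#.
..#.......#.
count of #: 2

2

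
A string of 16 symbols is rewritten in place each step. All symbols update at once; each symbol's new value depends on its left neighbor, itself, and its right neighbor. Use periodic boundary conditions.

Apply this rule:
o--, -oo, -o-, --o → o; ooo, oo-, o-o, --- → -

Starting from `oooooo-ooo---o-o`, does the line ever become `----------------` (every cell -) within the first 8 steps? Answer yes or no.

no

-------o--o-oo-o
o-----ooooo-o--o
-o---oo-----oooo
-oo-oo-o---oo---
oo--o--oo-oo-o--
o-oooooo--o--ooo
--o-----oooooo--
-ooo---oo-----o-
step 8 is -ooo---oo-----o-, still not uniform -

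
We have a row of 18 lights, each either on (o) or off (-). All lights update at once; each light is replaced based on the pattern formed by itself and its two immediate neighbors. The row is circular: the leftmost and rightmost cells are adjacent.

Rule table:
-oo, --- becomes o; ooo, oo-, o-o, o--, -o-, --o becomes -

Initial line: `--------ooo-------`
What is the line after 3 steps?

ooooooo-o---oooooo
----------o-o-----
ooooooooo-----oooo

ooooooooo-----oooo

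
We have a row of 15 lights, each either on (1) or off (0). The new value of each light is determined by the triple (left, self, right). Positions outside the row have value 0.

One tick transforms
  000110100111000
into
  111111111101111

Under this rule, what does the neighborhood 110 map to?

1

At position 4 the neighborhood is 110; the next row has 1 there.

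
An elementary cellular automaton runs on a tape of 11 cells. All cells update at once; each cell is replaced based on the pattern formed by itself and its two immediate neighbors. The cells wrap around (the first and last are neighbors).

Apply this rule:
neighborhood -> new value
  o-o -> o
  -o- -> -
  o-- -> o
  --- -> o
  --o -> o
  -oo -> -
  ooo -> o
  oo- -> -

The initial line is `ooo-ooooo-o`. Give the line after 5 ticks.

oo-o-ooo-o-
--o-o-o-o-o
oo-o-o-o-o-
--o-o-o-o-o  (repeats tick 2; period 2)
tick 5: oo-o-o-o-o-

oo-o-o-o-o-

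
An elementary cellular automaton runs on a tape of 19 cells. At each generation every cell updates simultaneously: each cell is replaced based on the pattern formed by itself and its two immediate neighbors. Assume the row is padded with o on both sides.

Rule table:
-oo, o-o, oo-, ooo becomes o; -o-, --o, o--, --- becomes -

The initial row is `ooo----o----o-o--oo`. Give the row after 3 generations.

ooo----------o---oo
ooo--------------oo
ooo--------------oo

ooo--------------oo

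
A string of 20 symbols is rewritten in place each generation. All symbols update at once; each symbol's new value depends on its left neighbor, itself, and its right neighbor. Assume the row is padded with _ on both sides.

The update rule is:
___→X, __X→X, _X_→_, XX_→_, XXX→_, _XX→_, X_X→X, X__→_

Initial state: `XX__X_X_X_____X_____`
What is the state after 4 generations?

___X_X_X__XXXX__XXXX
XXX_X_X__X_____X____
___X_X__X__XXXX__XXX
XXX_X__X__X_____X___

XXX_X__X__X_____X___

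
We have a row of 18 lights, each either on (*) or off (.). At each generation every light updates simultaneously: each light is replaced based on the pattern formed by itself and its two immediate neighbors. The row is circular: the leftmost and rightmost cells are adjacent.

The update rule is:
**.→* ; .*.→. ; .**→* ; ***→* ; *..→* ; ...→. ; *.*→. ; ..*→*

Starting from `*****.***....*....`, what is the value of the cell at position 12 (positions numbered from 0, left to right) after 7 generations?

*****.****..*.*..*
*****.******...***
*****.*******.****
*****.*******.****  (fixed point — unchanged through generation 7)
position 12 holds *

*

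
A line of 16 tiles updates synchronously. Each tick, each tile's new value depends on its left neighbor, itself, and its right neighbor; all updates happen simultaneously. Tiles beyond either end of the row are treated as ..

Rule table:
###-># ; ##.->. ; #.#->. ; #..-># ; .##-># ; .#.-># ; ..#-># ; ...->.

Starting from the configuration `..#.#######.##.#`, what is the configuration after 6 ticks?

.##.######..#..#
##..#####.######
#.######..#####.
#.#####.######.#
#.####..#####..#
#.###.######.###

#.###.######.###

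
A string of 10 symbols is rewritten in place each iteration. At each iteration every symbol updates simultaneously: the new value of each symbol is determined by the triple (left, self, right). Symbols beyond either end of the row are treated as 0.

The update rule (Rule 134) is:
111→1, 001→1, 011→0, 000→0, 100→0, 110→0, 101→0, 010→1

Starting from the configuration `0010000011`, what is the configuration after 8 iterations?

0110000100
1000001100
1000010000
1000110000
1001000000
1011000000
1000000000
1000000000

1000000000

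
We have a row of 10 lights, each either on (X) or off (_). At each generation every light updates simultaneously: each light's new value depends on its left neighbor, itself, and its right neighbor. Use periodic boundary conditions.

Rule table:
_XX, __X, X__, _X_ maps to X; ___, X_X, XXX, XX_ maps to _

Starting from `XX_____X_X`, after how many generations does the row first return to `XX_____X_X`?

__X___XX_X
XXXX_XX__X
_____X_XXX
X___XX_X__
XX_XX__XXX
___X_XXX__
__XX_X__X_
_XX__XXXXX
_X_XXX____
XX_X__X___
X__XXXXX_X
_XXX_____X
_X__X___XX
_XXXXX_XX_
XX_____X_X

15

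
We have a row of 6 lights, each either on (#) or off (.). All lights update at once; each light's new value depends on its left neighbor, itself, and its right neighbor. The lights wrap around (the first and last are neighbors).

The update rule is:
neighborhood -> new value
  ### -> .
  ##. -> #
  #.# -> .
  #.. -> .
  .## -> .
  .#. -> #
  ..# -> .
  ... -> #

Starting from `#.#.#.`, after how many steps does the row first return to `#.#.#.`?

1

#.#.#.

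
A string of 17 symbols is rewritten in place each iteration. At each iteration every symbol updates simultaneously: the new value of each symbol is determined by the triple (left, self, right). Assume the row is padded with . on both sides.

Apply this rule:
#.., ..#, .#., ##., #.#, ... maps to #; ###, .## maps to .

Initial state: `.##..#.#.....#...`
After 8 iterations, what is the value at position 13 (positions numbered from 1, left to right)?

.

#.###############
##..............#
.################
#...............#
#################
................#
#################  (repeats iteration 5; period 2)
iteration 8: ................#
position 13 holds .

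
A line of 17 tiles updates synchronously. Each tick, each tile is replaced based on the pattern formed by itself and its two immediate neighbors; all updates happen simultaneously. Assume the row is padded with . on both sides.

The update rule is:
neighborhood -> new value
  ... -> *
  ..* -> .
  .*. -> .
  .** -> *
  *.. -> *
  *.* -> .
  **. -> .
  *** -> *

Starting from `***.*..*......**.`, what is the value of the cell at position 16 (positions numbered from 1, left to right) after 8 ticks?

*

**...*..*****.*.*
*.**..*.****.....
..*.*...***.*****
*....**.**..****.
.***.*..*.*.***.*
.**...*.....**...
.*.**..****.*.***
...*.*.***....**.
position 16 holds *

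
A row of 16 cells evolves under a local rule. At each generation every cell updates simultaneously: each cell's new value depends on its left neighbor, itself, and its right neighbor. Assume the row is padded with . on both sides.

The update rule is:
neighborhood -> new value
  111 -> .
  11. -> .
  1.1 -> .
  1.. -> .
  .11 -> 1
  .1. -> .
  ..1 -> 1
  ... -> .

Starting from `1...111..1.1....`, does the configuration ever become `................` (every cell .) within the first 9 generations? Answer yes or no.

no

...11...1.......
..11...1........
.11...1.........
11...1..........
1...1...........
...1............
..1.............
.1..............
1...............
generation 9 is 1..............., still not uniform .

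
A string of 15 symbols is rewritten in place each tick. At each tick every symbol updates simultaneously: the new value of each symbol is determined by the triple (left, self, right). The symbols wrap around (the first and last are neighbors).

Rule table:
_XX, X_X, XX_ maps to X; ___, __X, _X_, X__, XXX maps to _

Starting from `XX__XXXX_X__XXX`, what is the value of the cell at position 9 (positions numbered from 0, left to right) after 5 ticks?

_

tick 1: _X__X__XX___X__
tick 2: _______XX______
tick 3: _______XX______  (fixed point — unchanged through tick 5)
position 9 holds _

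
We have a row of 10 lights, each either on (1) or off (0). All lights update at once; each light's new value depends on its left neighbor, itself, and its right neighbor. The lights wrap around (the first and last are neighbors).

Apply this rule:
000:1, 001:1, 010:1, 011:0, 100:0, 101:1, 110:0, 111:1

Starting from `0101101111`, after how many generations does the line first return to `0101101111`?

1110010110
0100111001
1101010011
1011110101
0101101110
1110010100
0100111101
1101011011
1011100101
0101001110
1111010100
0110111101
1001011011
0011100101
0101001111
1111010110
0110111001
1001010011
0011110101
0101101111

20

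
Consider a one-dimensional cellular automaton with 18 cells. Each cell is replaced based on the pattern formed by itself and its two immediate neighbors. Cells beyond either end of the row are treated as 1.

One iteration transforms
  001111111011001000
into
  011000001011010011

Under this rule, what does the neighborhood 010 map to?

At position 14 the neighborhood is 010; the next row has 0 there.

0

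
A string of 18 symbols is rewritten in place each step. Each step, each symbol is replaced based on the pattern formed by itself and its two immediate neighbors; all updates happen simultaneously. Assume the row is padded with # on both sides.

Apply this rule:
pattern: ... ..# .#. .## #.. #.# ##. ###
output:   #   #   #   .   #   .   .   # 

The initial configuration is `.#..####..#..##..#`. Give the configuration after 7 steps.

.###.##.#####..##.
..#......###.##...
#########.#....###
########..#####.##
#######.##.###...#
######......#.###.
#####.#######..#..

#####.#######..#..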